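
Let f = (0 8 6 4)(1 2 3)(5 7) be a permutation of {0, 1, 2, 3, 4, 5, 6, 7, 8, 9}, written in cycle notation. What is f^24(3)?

3 lies in the 3-cycle (1 2 3).
Powers repeat with period 3 on this cycle, and 24 mod 3 = 0, so f^24(3) = f^0(3).
So f^24(3) = 3.

3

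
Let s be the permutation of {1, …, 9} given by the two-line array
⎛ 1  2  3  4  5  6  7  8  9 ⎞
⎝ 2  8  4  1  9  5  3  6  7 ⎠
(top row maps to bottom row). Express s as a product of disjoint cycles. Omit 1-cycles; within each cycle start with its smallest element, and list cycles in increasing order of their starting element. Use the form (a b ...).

(1 2 8 6 5 9 7 3 4)

Iterating s from 1 gives 1 → 2 → 8 → 6 → 5 → 9 → 7 → 3 → 4 → 1; that is the 9-cycle (1 2 8 6 5 9 7 3 4).
Continuing from each remaining unvisited element yields (1 2 8 6 5 9 7 3 4).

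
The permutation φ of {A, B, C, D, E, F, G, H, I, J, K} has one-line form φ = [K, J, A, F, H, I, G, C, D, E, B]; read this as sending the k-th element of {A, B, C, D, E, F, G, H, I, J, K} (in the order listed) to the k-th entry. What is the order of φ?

21

The disjoint-cycle form of φ has cycle lengths 7, 3, 1.
Since disjoint cycles commute, ord(φ) = lcm(7, 3) = 21.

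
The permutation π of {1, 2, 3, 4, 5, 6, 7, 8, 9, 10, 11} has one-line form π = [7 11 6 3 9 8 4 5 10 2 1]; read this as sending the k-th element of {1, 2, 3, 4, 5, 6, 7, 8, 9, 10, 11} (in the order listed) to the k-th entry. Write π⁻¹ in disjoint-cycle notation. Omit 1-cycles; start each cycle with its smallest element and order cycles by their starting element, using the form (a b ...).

First write π in disjoint cycles: (1 7 4 3 6 8 5 9 10 2 11).
Reversing each cycle (and rotating so the smallest element leads) gives π⁻¹ = (1 11 2 10 9 5 8 6 3 4 7).

(1 11 2 10 9 5 8 6 3 4 7)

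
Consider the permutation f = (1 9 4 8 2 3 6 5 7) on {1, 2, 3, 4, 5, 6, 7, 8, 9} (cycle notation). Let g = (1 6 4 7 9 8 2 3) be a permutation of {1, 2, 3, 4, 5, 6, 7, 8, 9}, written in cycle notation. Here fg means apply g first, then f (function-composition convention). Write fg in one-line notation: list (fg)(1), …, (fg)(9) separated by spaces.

Chase each element through g then f: 1 → 6 → 5; 2 → 3 → 6; 3 → 1 → 9; 4 → 7 → 1; 5 → 5 → 7; 6 → 4 → 8; 7 → 9 → 4; 8 → 2 → 3; 9 → 8 → 2.
Collecting the images, fg = [5 6 9 1 7 8 4 3 2].

5 6 9 1 7 8 4 3 2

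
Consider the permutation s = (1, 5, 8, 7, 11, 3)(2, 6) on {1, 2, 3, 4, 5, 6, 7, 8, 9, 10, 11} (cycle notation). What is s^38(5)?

7

5 lies in the 6-cycle (1, 5, 8, 7, 11, 3).
Powers repeat with period 6 on this cycle, and 38 mod 6 = 2, so s^38(5) = s^2(5).
Stepping 2 places around the cycle: 5 → 8 → 7.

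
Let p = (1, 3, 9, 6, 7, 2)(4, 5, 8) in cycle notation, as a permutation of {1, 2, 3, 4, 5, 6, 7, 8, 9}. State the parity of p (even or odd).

The cycle lengths are 6, 3.
A cycle is odd iff its length is even; p has 1 even-length cycle, so sgn(p) = (−1)^1 and p is odd.

odd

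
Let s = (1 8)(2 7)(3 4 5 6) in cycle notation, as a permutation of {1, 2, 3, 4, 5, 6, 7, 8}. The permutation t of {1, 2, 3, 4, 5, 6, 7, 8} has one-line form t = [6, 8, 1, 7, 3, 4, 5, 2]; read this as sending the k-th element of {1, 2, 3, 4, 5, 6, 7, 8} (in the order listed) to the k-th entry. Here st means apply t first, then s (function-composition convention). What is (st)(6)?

5

t(6) = 4, then s(4) = 5; composing gives (st)(6) = 5.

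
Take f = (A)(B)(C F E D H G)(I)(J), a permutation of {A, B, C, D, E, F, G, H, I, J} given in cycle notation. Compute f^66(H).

H lies in the 6-cycle (C F E D H G).
Powers repeat with period 6 on this cycle, and 66 mod 6 = 0, so f^66(H) = f^0(H).
So f^66(H) = H.

H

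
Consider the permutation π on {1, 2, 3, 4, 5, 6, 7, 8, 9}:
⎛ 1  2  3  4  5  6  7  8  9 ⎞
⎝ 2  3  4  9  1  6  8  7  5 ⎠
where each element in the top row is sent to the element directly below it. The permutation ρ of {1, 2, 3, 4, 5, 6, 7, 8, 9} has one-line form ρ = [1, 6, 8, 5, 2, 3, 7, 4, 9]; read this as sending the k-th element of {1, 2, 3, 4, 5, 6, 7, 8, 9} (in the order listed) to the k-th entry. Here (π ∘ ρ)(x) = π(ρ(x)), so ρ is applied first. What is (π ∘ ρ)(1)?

ρ(1) = 1, then π(1) = 2; composing gives (π ∘ ρ)(1) = 2.

2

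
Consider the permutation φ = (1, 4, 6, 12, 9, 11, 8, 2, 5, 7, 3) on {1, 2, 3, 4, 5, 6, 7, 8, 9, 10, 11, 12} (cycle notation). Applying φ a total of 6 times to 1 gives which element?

8

1 lies in the 11-cycle (1, 4, 6, 12, 9, 11, 8, 2, 5, 7, 3).
Stepping 6 places around the cycle: 1 → 4 → 6 → 12 → 9 → 11 → 8.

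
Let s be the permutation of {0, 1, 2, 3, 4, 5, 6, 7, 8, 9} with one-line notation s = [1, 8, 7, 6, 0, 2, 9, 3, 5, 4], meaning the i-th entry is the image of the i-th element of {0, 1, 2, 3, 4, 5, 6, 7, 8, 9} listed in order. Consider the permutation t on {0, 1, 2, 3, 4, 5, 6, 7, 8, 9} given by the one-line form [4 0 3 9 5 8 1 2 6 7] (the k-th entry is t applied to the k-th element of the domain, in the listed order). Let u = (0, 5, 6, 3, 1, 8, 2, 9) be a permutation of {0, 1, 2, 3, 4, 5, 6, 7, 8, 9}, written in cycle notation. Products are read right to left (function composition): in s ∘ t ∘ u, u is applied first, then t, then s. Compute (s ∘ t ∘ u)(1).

(s ∘ t ∘ u)(1) = s(t(u(1))). u(1) = 8, then t(8) = 6, then s(6) = 9, so the result is 9.

9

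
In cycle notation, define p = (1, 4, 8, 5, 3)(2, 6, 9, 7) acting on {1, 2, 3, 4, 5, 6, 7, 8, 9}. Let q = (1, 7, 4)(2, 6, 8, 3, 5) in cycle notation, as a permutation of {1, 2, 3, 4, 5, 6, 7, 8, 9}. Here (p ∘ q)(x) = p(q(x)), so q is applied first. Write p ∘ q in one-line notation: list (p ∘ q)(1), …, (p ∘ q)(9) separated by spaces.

For each element, apply q then p: 1 → 7 → 2; 2 → 6 → 9; 3 → 5 → 3; 4 → 1 → 4; 5 → 2 → 6; 6 → 8 → 5; 7 → 4 → 8; 8 → 3 → 1; 9 → 9 → 7.
Collecting the images, p ∘ q = [2 9 3 4 6 5 8 1 7].

2 9 3 4 6 5 8 1 7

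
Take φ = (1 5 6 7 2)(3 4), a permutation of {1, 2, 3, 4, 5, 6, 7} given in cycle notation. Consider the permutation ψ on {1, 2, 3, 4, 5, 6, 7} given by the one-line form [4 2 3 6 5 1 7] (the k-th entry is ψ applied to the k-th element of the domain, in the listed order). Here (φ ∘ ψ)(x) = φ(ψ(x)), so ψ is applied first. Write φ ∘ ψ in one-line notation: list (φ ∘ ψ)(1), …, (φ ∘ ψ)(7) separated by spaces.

For each element, apply ψ then φ: 1 → 4 → 3; 2 → 2 → 1; 3 → 3 → 4; 4 → 6 → 7; 5 → 5 → 6; 6 → 1 → 5; 7 → 7 → 2.
Collecting the images, φ ∘ ψ = [3 1 4 7 6 5 2].

3 1 4 7 6 5 2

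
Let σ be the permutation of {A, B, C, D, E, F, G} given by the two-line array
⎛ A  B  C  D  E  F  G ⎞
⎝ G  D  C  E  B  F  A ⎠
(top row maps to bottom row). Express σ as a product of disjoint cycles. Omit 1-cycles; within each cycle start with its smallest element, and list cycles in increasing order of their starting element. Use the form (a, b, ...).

(A, G)(B, D, E)

Start at A and follow images: A → G → A, giving the cycle (A, G).
Continuing from each remaining unvisited element yields (A, G)(B, D, E).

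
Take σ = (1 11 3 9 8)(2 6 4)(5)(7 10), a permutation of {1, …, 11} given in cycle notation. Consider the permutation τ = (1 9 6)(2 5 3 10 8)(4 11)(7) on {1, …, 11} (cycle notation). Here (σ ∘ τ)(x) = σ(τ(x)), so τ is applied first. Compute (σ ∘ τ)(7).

10

τ(7) = 7, then σ(7) = 10; composing gives (σ ∘ τ)(7) = 10.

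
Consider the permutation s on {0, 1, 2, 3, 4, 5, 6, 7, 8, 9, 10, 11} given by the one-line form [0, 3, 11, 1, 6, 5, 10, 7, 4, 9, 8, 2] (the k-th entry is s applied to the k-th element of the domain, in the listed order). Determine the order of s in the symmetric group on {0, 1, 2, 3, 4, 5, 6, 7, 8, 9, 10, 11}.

The disjoint-cycle form of s has cycle lengths 4, 2, 2, 1, 1, 1, 1.
Since disjoint cycles commute, ord(s) = lcm(4, 2, 2) = 4.

4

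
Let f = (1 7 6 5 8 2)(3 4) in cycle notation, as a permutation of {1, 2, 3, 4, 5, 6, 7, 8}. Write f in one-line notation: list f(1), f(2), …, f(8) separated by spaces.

Image by image: 1↦7, 2↦1, 3↦4, 4↦3, 5↦8, 6↦5, 7↦6, 8↦2.
So the one-line form is 7 1 4 3 8 5 6 2.

7 1 4 3 8 5 6 2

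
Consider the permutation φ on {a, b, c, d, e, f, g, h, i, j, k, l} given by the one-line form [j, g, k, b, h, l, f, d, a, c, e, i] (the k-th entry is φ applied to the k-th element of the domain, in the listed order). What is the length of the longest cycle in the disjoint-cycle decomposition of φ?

Decomposing into disjoint cycles gives (a, j, c, k, e, h, d, b, g, f, l, i); the longest has length 12.

12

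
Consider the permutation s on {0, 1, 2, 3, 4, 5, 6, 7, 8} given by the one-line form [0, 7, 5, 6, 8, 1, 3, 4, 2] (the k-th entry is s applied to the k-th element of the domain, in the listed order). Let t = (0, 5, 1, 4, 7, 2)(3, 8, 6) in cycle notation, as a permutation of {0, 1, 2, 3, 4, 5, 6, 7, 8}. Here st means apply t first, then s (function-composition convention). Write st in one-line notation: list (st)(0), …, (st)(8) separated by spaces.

(st)(x) = s(t(x)). Computing each image: s(t(0)) = s(5) = 1, s(t(1)) = s(4) = 8, s(t(2)) = s(0) = 0, s(t(3)) = s(8) = 2, s(t(4)) = s(7) = 4, s(t(5)) = s(1) = 7, s(t(6)) = s(3) = 6, s(t(7)) = s(2) = 5, s(t(8)) = s(6) = 3.
Hence st = [1 8 0 2 4 7 6 5 3].

1 8 0 2 4 7 6 5 3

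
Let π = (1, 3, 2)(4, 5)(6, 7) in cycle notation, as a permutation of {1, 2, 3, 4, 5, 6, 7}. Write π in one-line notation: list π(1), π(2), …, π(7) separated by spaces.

3 1 2 5 4 7 6

Each element maps to the next entry in its cycle (wrapping to the front): 1→3, 2→1, 3→2, 4→5, 5→4, 6→7, 7→6.
So the one-line form is 3 1 2 5 4 7 6.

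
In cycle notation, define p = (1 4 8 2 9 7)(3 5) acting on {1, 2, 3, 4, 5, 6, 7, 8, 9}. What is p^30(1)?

1 lies in the 6-cycle (1 4 8 2 9 7).
On a 6-cycle, p^6 is the identity, so p^30 = p^0 there (30 ≡ 0 mod 6).
So p^30(1) = 1.

1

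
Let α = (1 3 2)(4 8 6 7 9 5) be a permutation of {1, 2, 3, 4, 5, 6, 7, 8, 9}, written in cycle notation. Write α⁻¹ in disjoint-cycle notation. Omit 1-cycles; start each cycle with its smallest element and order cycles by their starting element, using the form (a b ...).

The inverse reverses each cycle.
After reversing and putting each cycle's least element first, α⁻¹ = (1 2 3)(4 5 9 7 6 8).

(1 2 3)(4 5 9 7 6 8)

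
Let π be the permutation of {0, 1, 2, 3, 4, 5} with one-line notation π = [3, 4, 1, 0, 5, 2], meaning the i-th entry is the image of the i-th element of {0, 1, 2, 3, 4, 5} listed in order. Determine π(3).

0

3 is element number 4 of the domain, and entry number 4 of the one-line form is 0, so π(3) = 0.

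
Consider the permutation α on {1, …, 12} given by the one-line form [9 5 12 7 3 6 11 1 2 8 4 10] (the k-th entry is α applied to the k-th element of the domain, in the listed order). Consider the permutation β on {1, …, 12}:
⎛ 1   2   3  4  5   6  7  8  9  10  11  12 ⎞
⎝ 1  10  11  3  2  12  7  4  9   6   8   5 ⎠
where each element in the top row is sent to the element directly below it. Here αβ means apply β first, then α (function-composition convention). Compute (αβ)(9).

First apply β: β(9) = 9, then α(9) = 2. Thus (αβ)(9) = 2.

2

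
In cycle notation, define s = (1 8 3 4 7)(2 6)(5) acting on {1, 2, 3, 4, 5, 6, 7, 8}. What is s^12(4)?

1

4 lies in the 5-cycle (1 8 3 4 7).
On a 5-cycle, s^5 is the identity, so s^12 = s^2 there (12 ≡ 2 mod 5).
Stepping 2 places around the cycle: 4 → 7 → 1.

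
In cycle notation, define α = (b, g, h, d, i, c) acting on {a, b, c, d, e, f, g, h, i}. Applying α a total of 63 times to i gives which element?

i lies in the 6-cycle (b, g, h, d, i, c).
On a 6-cycle, α^6 is the identity, so α^63 = α^3 there (63 ≡ 3 mod 6).
Advancing 3 steps from i: i → c → b → g.

g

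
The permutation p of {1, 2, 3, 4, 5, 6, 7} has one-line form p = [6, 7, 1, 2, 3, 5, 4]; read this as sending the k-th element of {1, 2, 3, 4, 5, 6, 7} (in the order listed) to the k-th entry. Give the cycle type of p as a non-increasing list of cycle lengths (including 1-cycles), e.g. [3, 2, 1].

[4, 3]

The disjoint cycles are (1, 6, 5, 3)(2, 7, 4), with lengths 4, 3 in non-increasing order.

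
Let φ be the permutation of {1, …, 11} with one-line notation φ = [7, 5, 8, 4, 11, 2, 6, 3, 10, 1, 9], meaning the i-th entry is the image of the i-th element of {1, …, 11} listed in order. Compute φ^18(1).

6

Tracing 1 → 7 → … returns to 1 after 8 steps, so 1 lies in an 8-cycle (1, 7, 6, 2, 5, 11, 9, 10).
On an 8-cycle, φ^8 is the identity, so φ^18 = φ^2 there (18 ≡ 2 mod 8).
Advancing 2 steps from 1: 1 → 7 → 6.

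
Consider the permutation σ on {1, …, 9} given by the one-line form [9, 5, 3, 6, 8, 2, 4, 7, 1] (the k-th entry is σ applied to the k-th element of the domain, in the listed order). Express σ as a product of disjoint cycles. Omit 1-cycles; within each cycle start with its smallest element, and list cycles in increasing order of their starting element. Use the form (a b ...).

From 1: 1 → 9 → 1, closing the cycle (1 9).
Repeating from the next unused element and collecting all non-trivial cycles gives (1 9)(2 5 8 7 4 6).

(1 9)(2 5 8 7 4 6)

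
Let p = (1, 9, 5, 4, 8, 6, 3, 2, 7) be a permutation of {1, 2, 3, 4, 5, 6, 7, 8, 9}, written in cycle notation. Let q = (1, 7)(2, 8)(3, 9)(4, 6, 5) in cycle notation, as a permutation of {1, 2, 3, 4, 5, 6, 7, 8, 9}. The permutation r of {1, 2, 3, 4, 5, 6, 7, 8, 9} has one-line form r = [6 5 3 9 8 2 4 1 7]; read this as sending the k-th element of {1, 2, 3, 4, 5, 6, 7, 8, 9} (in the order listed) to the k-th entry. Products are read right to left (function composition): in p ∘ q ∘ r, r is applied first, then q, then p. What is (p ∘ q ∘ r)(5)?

7

(p ∘ q ∘ r)(5) = p(q(r(5))). r(5) = 8, then q(8) = 2, then p(2) = 7, so the result is 7.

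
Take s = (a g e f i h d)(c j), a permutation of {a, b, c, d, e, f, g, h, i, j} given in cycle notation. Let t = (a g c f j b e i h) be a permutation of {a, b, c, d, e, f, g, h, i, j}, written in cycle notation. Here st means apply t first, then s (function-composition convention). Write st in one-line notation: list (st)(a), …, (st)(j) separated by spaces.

e f i a h c j g d b

(st)(x) = s(t(x)). Computing each image: s(t(a)) = s(g) = e, s(t(b)) = s(e) = f, s(t(c)) = s(f) = i, s(t(d)) = s(d) = a, s(t(e)) = s(i) = h, s(t(f)) = s(j) = c, s(t(g)) = s(c) = j, s(t(h)) = s(a) = g, s(t(i)) = s(h) = d, s(t(j)) = s(b) = b.
Hence st = [e f i a h c j g d b].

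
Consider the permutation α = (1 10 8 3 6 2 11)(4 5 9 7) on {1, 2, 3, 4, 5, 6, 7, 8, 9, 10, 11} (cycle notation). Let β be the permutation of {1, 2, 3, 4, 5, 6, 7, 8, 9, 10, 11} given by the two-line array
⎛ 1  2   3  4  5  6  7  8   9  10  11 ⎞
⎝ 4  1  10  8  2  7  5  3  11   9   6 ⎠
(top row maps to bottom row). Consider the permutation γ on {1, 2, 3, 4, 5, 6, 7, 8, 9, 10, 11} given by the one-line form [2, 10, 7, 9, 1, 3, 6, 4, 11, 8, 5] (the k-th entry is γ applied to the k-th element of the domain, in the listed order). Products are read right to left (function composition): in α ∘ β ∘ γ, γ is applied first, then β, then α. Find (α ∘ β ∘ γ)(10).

6

Apply the permutations in order: γ(10) = 8, then β(8) = 3, then α(3) = 6. So (α ∘ β ∘ γ)(10) = 6.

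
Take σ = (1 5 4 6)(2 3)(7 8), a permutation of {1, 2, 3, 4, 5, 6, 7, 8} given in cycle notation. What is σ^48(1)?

1 lies in the 4-cycle (1 5 4 6).
On a 4-cycle, σ^4 is the identity, so σ^48 = σ^0 there (48 ≡ 0 mod 4).
So σ^48(1) = 1.

1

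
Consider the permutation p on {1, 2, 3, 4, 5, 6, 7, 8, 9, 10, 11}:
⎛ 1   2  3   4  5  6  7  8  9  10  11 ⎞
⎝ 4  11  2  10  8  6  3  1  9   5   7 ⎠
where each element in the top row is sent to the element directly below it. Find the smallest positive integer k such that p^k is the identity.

20

The disjoint-cycle form of p has cycle lengths 5, 4, 1, 1.
Since disjoint cycles commute, ord(p) = lcm(5, 4) = 20.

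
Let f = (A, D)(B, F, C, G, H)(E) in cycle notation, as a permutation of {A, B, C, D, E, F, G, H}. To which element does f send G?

H

In the cycle (B, F, C, G, H), G is followed by H, so f(G) = H.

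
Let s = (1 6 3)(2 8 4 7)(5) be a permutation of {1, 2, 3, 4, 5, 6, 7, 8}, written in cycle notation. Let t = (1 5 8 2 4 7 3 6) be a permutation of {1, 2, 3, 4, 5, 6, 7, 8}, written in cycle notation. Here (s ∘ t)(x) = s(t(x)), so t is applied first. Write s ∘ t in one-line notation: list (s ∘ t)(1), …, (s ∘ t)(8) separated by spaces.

5 7 3 2 4 6 1 8

(s ∘ t)(x) = s(t(x)). Computing each image: s(t(1)) = s(5) = 5, s(t(2)) = s(4) = 7, s(t(3)) = s(6) = 3, s(t(4)) = s(7) = 2, s(t(5)) = s(8) = 4, s(t(6)) = s(1) = 6, s(t(7)) = s(3) = 1, s(t(8)) = s(2) = 8.
Hence s ∘ t = [5 7 3 2 4 6 1 8].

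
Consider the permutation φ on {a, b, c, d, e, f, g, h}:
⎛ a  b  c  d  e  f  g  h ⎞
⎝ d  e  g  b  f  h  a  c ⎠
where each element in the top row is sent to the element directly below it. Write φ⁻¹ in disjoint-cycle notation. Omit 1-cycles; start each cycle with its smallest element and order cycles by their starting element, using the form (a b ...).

(a g c h f e b d)

The cycle decomposition of φ is (a d b e f h c g).
Reversing each cycle (and rotating so the smallest element leads) gives φ⁻¹ = (a g c h f e b d).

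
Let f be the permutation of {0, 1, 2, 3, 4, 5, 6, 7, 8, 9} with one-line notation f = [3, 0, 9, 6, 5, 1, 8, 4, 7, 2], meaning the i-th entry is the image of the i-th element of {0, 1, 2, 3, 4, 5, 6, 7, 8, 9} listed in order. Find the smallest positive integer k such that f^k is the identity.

8

The disjoint-cycle form of f has cycle lengths 8, 2.
The order is lcm(8, 2) = 8.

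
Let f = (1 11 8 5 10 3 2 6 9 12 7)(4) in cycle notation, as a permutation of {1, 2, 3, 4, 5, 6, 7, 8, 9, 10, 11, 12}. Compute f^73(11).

11 lies in the 11-cycle (1 11 8 5 10 3 2 6 9 12 7).
Since the cycle has length 11, f^73 acts on it the same as f^7 (73 mod 11 = 7).
Advancing 7 steps from 11: 11 → 8 → 5 → 10 → 3 → 2 → 6 → 9.

9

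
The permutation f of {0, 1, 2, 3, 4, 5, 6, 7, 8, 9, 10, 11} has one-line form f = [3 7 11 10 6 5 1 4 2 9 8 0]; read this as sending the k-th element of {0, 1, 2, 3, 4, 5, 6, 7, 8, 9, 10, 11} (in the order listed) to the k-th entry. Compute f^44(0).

10

Tracing 0 → 3 → … returns to 0 after 6 steps, so 0 lies in a 6-cycle (0, 3, 10, 8, 2, 11).
Since the cycle has length 6, f^44 acts on it the same as f^2 (44 mod 6 = 2).
Advancing 2 steps from 0: 0 → 3 → 10.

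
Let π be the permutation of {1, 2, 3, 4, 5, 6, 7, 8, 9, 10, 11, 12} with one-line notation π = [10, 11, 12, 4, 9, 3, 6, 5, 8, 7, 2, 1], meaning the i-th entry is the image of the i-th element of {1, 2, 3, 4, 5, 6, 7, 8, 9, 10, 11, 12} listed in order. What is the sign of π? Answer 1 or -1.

1

In disjoint-cycle form the cycle lengths are 6, 3, 2, 1.
A cycle of length ℓ contributes ℓ−1 transpositions, so π is a product of 5 + 2 + 1 = 8 transpositions — even.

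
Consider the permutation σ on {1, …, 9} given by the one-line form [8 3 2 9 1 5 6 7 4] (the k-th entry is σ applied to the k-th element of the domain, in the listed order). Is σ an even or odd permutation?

In disjoint-cycle form the cycle lengths are 5, 2, 2.
A cycle is odd iff its length is even; σ has 2 even-length cycles, so sgn(σ) = (−1)^2 and σ is even.

even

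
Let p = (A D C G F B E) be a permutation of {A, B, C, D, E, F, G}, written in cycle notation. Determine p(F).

B

F appears in (A D C G F B E); the next entry (wrapping around) is B.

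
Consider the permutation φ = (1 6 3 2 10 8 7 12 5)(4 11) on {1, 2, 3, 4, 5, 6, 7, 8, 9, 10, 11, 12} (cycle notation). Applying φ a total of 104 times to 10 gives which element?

1

10 lies in the 9-cycle (1 6 3 2 10 8 7 12 5).
On a 9-cycle, φ^9 is the identity, so φ^104 = φ^5 there (104 ≡ 5 mod 9).
Stepping 5 places around the cycle: 10 → 8 → 7 → 12 → 5 → 1.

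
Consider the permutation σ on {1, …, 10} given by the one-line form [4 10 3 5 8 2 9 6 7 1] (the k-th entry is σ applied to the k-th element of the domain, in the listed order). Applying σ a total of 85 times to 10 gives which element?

1

Tracing 10 → 1 → … returns to 10 after 7 steps, so 10 lies in a 7-cycle (1 4 5 8 6 2 10).
On a 7-cycle, σ^7 is the identity, so σ^85 = σ^1 there (85 ≡ 1 mod 7).
Stepping 1 place around the cycle: 10 → 1.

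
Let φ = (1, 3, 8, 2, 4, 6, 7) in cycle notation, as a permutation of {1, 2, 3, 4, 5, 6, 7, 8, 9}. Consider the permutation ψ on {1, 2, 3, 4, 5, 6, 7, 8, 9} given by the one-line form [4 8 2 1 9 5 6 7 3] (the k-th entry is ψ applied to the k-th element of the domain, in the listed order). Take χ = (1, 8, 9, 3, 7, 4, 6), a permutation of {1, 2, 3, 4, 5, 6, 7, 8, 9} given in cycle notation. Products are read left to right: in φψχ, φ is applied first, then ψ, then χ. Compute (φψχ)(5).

3

Apply the permutations in order: φ(5) = 5, then ψ(5) = 9, then χ(9) = 3. So (φψχ)(5) = 3.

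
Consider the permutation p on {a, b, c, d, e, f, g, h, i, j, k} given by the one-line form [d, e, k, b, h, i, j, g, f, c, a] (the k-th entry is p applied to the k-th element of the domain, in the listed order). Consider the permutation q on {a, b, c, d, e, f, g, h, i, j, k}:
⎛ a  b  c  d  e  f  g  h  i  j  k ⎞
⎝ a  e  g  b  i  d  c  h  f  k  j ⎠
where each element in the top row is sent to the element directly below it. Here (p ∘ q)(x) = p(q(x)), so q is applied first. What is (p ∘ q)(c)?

q(c) = g, then p(g) = j; composing gives (p ∘ q)(c) = j.

j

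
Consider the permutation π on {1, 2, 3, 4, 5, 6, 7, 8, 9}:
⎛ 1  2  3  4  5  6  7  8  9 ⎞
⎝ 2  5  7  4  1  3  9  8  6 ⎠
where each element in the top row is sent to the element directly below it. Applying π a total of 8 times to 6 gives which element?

Tracing 6 → 3 → … returns to 6 after 4 steps, so 6 lies in a 4-cycle (3 7 9 6).
On a 4-cycle, π^4 is the identity, so π^8 = π^0 there (8 ≡ 0 mod 4).
So π^8(6) = 6.

6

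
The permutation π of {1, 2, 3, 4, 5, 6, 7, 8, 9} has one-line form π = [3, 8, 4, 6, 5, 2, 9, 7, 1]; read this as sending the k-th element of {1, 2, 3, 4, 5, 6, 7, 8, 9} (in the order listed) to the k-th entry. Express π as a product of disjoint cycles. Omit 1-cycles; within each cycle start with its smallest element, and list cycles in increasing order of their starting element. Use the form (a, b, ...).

Start at 1 and follow images: 1 → 3 → 4 → 6 → 2 → 8 → 7 → 9 → 1, giving the cycle (1, 3, 4, 6, 2, 8, 7, 9).
Repeating from the next unused element and collecting all non-trivial cycles gives (1, 3, 4, 6, 2, 8, 7, 9).

(1, 3, 4, 6, 2, 8, 7, 9)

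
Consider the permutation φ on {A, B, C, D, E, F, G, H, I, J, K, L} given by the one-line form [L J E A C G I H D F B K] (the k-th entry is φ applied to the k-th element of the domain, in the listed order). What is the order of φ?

Writing φ as disjoint cycles, the cycle lengths are 9, 2, 1.
The order is lcm(9, 2) = 18.

18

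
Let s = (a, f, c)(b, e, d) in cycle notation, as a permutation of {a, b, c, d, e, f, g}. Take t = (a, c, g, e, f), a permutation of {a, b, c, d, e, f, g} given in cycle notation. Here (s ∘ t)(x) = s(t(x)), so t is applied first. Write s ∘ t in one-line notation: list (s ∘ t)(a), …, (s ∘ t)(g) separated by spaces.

For each element, apply t then s: a → c → a; b → b → e; c → g → g; d → d → b; e → f → c; f → a → f; g → e → d.
Collecting the images, s ∘ t = [a e g b c f d].

a e g b c f d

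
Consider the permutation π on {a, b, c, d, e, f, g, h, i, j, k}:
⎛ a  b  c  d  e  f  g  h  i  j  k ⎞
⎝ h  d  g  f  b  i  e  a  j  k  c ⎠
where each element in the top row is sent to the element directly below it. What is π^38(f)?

Tracing f → i → … returns to f after 9 steps, so f lies in a 9-cycle (b d f i j k c g e).
On a 9-cycle, π^9 is the identity, so π^38 = π^2 there (38 ≡ 2 mod 9).
Advancing 2 steps from f: f → i → j.

j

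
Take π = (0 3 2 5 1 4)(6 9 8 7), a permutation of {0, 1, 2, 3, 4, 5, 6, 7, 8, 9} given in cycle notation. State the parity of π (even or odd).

The cycle lengths are 6, 4.
A cycle is odd iff its length is even; π has 2 even-length cycles, so sgn(π) = (−1)^2 and π is even.

even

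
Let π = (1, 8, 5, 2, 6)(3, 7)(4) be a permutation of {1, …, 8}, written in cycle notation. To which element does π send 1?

In the cycle (1, 8, 5, 2, 6), 1 is followed by 8, so π(1) = 8.

8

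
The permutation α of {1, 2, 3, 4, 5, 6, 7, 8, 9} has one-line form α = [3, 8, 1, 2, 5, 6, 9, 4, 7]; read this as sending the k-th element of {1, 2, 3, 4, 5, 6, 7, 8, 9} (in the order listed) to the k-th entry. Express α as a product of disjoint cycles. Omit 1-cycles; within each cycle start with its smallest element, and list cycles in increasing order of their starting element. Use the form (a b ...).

From 1: 1 → 3 → 1, closing the cycle (1 3).
Continuing from each remaining unvisited element yields (1 3)(2 8 4)(7 9).

(1 3)(2 8 4)(7 9)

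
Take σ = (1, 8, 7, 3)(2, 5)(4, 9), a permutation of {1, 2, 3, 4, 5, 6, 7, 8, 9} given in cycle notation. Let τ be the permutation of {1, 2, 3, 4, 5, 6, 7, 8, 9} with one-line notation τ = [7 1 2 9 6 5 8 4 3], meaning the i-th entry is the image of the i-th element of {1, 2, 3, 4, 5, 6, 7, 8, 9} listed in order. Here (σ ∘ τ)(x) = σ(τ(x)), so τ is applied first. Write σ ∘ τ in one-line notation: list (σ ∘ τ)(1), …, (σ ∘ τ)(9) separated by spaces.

3 8 5 4 6 2 7 9 1

For each element, apply τ then σ: 1 → 7 → 3; 2 → 1 → 8; 3 → 2 → 5; 4 → 9 → 4; 5 → 6 → 6; 6 → 5 → 2; 7 → 8 → 7; 8 → 4 → 9; 9 → 3 → 1.
So σ ∘ τ in one-line form is 3 8 5 4 6 2 7 9 1.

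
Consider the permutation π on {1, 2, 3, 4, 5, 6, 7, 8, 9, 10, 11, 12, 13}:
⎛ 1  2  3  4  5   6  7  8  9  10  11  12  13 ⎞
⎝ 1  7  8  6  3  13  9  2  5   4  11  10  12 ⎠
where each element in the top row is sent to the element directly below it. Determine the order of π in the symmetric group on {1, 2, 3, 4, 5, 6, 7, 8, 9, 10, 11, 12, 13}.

The disjoint-cycle form of π has cycle lengths 6, 5, 1, 1.
The order of π is the least common multiple of its cycle lengths: lcm(6, 5) = 30.

30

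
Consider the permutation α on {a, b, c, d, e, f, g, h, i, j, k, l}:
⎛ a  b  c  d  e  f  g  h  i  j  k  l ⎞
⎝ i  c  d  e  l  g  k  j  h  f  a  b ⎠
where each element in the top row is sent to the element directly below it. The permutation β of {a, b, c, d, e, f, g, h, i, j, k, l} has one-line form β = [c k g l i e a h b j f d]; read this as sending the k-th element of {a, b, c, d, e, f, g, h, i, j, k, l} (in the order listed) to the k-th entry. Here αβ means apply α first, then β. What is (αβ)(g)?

First apply α: α(g) = k, then β(k) = f. Thus (αβ)(g) = f.

f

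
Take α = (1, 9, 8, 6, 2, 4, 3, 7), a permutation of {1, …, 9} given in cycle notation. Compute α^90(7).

9

7 lies in the 8-cycle (1, 9, 8, 6, 2, 4, 3, 7).
Powers repeat with period 8 on this cycle, and 90 mod 8 = 2, so α^90(7) = α^2(7).
Advancing 2 steps from 7: 7 → 1 → 9.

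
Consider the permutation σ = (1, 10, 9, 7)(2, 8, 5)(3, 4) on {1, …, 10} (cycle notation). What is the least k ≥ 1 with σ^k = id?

The disjoint cycles have lengths 4, 3, 2, 1.
Since disjoint cycles commute, ord(σ) = lcm(4, 3, 2) = 12.

12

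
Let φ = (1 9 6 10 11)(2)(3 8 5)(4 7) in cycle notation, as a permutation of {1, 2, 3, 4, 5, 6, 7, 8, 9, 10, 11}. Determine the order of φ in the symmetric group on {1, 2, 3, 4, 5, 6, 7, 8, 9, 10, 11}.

30

The cycle type of φ is (5, 3, 2, 1).
The order of φ is the least common multiple of its cycle lengths: lcm(5, 3, 2) = 30.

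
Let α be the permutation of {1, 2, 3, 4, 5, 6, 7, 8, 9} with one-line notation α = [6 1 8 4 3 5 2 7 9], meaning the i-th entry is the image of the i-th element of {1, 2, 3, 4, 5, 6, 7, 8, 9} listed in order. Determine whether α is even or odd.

In disjoint-cycle form the cycle lengths are 7, 1, 1.
A cycle of length ℓ contributes ℓ−1 transpositions, so α is a product of 6 transpositions — even.

even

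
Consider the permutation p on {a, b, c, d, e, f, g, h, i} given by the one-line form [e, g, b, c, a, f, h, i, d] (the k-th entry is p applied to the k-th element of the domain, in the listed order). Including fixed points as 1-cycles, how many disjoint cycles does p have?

3

The cycle decomposition is (a, e)(b, g, h, i, d, c)(f), which has 3 cycles (counting 1-cycles).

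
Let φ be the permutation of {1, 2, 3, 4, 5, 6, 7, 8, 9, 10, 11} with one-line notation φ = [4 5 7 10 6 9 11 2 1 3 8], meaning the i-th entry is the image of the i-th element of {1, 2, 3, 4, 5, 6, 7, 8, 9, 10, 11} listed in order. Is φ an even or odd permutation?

even

In disjoint-cycle form the cycle lengths are 11.
A cycle of length ℓ contributes ℓ−1 transpositions, so φ is a product of 10 transpositions — even.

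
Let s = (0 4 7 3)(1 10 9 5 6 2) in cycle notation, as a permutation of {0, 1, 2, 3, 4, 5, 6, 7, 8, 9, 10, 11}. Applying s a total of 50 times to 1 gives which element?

9

1 lies in the 6-cycle (1 10 9 5 6 2).
Powers repeat with period 6 on this cycle, and 50 mod 6 = 2, so s^50(1) = s^2(1).
Stepping 2 places around the cycle: 1 → 10 → 9.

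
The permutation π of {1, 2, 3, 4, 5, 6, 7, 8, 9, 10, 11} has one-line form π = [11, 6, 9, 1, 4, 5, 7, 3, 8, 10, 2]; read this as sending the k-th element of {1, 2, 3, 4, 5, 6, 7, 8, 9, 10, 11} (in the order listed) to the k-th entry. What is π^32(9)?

Tracing 9 → 8 → … returns to 9 after 3 steps, so 9 lies in a 3-cycle (3 9 8).
Since the cycle has length 3, π^32 acts on it the same as π^2 (32 mod 3 = 2).
Advancing 2 steps from 9: 9 → 8 → 3.

3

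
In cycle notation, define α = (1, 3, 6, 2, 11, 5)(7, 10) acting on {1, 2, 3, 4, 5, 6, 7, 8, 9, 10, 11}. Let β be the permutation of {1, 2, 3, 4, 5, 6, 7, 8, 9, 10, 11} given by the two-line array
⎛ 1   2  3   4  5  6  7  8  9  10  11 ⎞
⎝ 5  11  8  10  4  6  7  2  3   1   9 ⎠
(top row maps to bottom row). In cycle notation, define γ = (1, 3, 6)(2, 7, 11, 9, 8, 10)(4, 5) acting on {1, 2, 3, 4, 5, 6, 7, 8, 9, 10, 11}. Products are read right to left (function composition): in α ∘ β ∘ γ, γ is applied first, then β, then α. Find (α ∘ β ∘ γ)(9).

Chase 9: γ(9) = 8; β(8) = 2; α(2) = 11. Hence (α ∘ β ∘ γ)(9) = 11.

11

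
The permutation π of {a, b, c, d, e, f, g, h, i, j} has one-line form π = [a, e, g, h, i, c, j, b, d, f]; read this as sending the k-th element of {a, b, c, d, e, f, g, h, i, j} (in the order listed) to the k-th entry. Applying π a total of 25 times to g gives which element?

Tracing g → j → … returns to g after 4 steps, so g lies in a 4-cycle (c g j f).
Powers repeat with period 4 on this cycle, and 25 mod 4 = 1, so π^25(g) = π^1(g).
Stepping 1 place around the cycle: g → j.

j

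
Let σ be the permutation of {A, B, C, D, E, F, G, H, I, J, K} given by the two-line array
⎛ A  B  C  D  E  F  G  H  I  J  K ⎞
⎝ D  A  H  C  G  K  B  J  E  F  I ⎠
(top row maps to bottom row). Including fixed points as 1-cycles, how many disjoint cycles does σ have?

1

The cycle decomposition is (A, D, C, H, J, F, K, I, E, G, B), which has 1 cycle (counting 1-cycles).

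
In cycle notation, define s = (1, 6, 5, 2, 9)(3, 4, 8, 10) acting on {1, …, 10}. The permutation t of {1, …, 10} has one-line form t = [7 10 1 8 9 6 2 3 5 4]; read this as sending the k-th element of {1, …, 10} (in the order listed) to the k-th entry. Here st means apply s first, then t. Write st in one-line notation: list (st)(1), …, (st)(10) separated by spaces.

Chase each element through s then t: 1 → 6 → 6; 2 → 9 → 5; 3 → 4 → 8; 4 → 8 → 3; 5 → 2 → 10; 6 → 5 → 9; 7 → 7 → 2; 8 → 10 → 4; 9 → 1 → 7; 10 → 3 → 1.
So st in one-line form is 6 5 8 3 10 9 2 4 7 1.

6 5 8 3 10 9 2 4 7 1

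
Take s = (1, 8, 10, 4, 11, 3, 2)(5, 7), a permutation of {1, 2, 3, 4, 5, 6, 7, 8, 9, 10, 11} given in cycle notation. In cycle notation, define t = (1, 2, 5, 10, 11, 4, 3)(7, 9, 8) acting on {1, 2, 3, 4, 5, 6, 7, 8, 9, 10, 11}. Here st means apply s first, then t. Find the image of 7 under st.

s(7) = 5, then t(5) = 10; composing gives (st)(7) = 10.

10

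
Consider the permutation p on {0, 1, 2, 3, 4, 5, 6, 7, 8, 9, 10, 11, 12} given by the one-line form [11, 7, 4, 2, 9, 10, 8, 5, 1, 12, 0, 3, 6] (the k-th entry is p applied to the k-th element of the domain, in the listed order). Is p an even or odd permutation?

In disjoint-cycle form the cycle lengths are 13.
A cycle of length ℓ contributes ℓ−1 transpositions, so p is a product of 12 transpositions — even.

even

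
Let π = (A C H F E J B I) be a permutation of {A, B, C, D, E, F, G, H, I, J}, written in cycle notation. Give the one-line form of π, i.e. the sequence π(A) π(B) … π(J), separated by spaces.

C I H D J E G F A B

Each element maps to the next entry in its cycle (wrapping to the front): A→C, B→I, C→H, D→D, E→J, F→E, G→G, H→F, I→A, J→B.
So the one-line form is C I H D J E G F A B.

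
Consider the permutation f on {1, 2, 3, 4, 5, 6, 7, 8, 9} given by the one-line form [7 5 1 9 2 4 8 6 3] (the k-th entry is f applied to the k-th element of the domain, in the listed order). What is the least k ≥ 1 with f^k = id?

14

The disjoint-cycle form of f has cycle lengths 7, 2.
The order is lcm(7, 2) = 14.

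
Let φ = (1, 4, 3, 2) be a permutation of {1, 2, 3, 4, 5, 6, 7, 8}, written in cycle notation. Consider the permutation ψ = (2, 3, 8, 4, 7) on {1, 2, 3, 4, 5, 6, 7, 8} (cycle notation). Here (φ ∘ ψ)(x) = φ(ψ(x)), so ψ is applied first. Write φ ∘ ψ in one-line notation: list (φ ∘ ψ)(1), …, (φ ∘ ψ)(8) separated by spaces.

(φ ∘ ψ)(x) = φ(ψ(x)). Computing each image: φ(ψ(1)) = φ(1) = 4, φ(ψ(2)) = φ(3) = 2, φ(ψ(3)) = φ(8) = 8, φ(ψ(4)) = φ(7) = 7, φ(ψ(5)) = φ(5) = 5, φ(ψ(6)) = φ(6) = 6, φ(ψ(7)) = φ(2) = 1, φ(ψ(8)) = φ(4) = 3.
Hence φ ∘ ψ = [4 2 8 7 5 6 1 3].

4 2 8 7 5 6 1 3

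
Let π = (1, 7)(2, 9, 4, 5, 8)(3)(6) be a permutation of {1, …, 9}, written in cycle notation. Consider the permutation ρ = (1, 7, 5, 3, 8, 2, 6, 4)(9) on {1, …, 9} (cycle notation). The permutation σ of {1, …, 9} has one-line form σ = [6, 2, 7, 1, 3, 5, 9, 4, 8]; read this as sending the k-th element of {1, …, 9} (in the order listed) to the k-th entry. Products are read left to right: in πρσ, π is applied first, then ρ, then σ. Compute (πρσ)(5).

2

Chase 5: π(5) = 8; ρ(8) = 2; σ(2) = 2. Hence (πρσ)(5) = 2.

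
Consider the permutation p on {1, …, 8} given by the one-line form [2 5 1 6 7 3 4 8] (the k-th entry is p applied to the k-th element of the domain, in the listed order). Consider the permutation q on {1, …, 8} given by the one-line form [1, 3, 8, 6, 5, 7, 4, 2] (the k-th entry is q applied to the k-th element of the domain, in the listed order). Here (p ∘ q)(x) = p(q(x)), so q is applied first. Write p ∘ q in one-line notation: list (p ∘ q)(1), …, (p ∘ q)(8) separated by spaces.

2 1 8 3 7 4 6 5

For each element, apply q then p: 1 → 1 → 2; 2 → 3 → 1; 3 → 8 → 8; 4 → 6 → 3; 5 → 5 → 7; 6 → 7 → 4; 7 → 4 → 6; 8 → 2 → 5.
Collecting the images, p ∘ q = [2 1 8 3 7 4 6 5].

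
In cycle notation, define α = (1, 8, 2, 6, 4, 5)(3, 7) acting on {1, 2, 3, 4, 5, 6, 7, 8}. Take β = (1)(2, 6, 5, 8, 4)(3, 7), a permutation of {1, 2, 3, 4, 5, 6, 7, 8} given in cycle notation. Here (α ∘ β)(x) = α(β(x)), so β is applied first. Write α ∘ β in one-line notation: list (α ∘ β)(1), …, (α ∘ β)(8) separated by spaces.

(α ∘ β)(x) = α(β(x)). Computing each image: α(β(1)) = α(1) = 8, α(β(2)) = α(6) = 4, α(β(3)) = α(7) = 3, α(β(4)) = α(2) = 6, α(β(5)) = α(8) = 2, α(β(6)) = α(5) = 1, α(β(7)) = α(3) = 7, α(β(8)) = α(4) = 5.
Hence α ∘ β = [8 4 3 6 2 1 7 5].

8 4 3 6 2 1 7 5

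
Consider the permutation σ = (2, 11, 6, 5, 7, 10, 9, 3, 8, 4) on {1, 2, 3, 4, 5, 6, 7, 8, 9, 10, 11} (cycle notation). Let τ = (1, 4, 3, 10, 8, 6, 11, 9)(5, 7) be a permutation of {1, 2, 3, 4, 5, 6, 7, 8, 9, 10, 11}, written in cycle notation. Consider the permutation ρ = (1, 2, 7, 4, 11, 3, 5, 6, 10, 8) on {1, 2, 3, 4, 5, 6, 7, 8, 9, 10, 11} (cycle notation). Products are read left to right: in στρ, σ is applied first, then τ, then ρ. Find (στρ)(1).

11

Apply the permutations in order: σ(1) = 1, then τ(1) = 4, then ρ(4) = 11. So (στρ)(1) = 11.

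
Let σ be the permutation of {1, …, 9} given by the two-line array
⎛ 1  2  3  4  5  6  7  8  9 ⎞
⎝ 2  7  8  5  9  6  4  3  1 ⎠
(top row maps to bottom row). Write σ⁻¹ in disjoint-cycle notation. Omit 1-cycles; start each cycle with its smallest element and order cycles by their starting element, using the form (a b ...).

First write σ in disjoint cycles: (1 2 7 4 5 9)(3 8).
The inverse reverses every cycle; in canonical form, σ⁻¹ = (1 9 5 4 7 2)(3 8).

(1 9 5 4 7 2)(3 8)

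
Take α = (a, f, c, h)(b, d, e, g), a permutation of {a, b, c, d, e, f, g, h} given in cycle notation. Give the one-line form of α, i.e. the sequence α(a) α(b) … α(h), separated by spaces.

Image by image: a→f, b→d, c→h, d→e, e→g, f→c, g→b, h→a.
Listing these in domain order gives f d h e g c b a.

f d h e g c b a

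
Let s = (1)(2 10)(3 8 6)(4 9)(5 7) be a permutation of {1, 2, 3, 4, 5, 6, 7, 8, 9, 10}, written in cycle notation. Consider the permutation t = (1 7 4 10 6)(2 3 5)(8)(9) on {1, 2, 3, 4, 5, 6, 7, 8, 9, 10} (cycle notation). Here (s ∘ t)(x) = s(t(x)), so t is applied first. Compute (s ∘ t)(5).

10

t(5) = 2, then s(2) = 10; composing gives (s ∘ t)(5) = 10.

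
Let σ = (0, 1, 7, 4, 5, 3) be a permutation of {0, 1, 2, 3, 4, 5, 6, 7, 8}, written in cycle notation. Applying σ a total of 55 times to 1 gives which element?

1 lies in the 6-cycle (0, 1, 7, 4, 5, 3).
Since the cycle has length 6, σ^55 acts on it the same as σ^1 (55 mod 6 = 1).
Advancing 1 step from 1: 1 → 7.

7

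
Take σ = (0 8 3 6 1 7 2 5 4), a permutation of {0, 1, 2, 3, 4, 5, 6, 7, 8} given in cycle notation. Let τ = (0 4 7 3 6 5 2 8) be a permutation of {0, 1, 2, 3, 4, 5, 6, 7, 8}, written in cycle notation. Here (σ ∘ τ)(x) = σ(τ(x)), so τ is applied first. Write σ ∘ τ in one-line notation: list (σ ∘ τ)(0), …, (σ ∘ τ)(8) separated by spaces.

(σ ∘ τ)(x) = σ(τ(x)). Computing each image: σ(τ(0)) = σ(4) = 0, σ(τ(1)) = σ(1) = 7, σ(τ(2)) = σ(8) = 3, σ(τ(3)) = σ(6) = 1, σ(τ(4)) = σ(7) = 2, σ(τ(5)) = σ(2) = 5, σ(τ(6)) = σ(5) = 4, σ(τ(7)) = σ(3) = 6, σ(τ(8)) = σ(0) = 8.
Hence σ ∘ τ = [0 7 3 1 2 5 4 6 8].

0 7 3 1 2 5 4 6 8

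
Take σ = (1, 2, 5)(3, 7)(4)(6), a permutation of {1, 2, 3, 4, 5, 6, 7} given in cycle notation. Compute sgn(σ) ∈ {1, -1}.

-1

The cycle lengths are 3, 2, 1, 1.
A cycle is odd iff its length is even; σ has 1 even-length cycle, so sgn(σ) = (−1)^1 and σ is odd.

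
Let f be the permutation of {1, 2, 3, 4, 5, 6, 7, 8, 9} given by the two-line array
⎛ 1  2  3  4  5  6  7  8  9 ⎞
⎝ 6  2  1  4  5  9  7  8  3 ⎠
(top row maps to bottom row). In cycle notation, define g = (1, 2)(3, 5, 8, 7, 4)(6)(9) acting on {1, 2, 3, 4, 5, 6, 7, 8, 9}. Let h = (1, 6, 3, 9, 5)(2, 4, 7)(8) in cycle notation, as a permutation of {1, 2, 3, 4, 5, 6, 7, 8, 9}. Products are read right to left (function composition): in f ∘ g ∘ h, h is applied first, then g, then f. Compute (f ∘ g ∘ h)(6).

5

Chase 6: h(6) = 3; g(3) = 5; f(5) = 5. Hence (f ∘ g ∘ h)(6) = 5.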